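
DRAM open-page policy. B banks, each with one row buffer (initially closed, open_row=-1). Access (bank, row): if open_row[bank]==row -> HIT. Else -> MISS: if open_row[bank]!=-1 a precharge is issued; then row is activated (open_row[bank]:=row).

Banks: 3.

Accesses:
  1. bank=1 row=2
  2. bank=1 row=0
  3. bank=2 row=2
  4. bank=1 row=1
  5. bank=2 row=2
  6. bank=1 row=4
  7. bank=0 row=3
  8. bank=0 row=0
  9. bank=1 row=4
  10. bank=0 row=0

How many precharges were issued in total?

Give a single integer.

Acc 1: bank1 row2 -> MISS (open row2); precharges=0
Acc 2: bank1 row0 -> MISS (open row0); precharges=1
Acc 3: bank2 row2 -> MISS (open row2); precharges=1
Acc 4: bank1 row1 -> MISS (open row1); precharges=2
Acc 5: bank2 row2 -> HIT
Acc 6: bank1 row4 -> MISS (open row4); precharges=3
Acc 7: bank0 row3 -> MISS (open row3); precharges=3
Acc 8: bank0 row0 -> MISS (open row0); precharges=4
Acc 9: bank1 row4 -> HIT
Acc 10: bank0 row0 -> HIT

Answer: 4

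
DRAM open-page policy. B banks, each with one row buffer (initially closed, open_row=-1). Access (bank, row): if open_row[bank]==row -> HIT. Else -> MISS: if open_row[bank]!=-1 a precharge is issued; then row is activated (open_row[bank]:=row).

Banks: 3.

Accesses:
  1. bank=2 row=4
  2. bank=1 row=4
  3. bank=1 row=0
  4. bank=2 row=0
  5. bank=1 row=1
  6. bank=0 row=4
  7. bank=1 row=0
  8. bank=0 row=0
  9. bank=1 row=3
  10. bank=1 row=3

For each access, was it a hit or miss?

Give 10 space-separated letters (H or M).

Acc 1: bank2 row4 -> MISS (open row4); precharges=0
Acc 2: bank1 row4 -> MISS (open row4); precharges=0
Acc 3: bank1 row0 -> MISS (open row0); precharges=1
Acc 4: bank2 row0 -> MISS (open row0); precharges=2
Acc 5: bank1 row1 -> MISS (open row1); precharges=3
Acc 6: bank0 row4 -> MISS (open row4); precharges=3
Acc 7: bank1 row0 -> MISS (open row0); precharges=4
Acc 8: bank0 row0 -> MISS (open row0); precharges=5
Acc 9: bank1 row3 -> MISS (open row3); precharges=6
Acc 10: bank1 row3 -> HIT

Answer: M M M M M M M M M H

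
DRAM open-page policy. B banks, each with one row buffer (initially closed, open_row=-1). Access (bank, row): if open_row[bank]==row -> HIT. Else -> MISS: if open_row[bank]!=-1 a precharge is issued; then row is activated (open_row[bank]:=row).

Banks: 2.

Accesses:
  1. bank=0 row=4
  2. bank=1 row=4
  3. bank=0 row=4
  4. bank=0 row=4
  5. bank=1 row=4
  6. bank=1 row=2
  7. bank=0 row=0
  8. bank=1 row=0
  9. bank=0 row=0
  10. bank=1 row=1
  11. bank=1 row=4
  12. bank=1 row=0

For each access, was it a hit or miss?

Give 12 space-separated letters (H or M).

Answer: M M H H H M M M H M M M

Derivation:
Acc 1: bank0 row4 -> MISS (open row4); precharges=0
Acc 2: bank1 row4 -> MISS (open row4); precharges=0
Acc 3: bank0 row4 -> HIT
Acc 4: bank0 row4 -> HIT
Acc 5: bank1 row4 -> HIT
Acc 6: bank1 row2 -> MISS (open row2); precharges=1
Acc 7: bank0 row0 -> MISS (open row0); precharges=2
Acc 8: bank1 row0 -> MISS (open row0); precharges=3
Acc 9: bank0 row0 -> HIT
Acc 10: bank1 row1 -> MISS (open row1); precharges=4
Acc 11: bank1 row4 -> MISS (open row4); precharges=5
Acc 12: bank1 row0 -> MISS (open row0); precharges=6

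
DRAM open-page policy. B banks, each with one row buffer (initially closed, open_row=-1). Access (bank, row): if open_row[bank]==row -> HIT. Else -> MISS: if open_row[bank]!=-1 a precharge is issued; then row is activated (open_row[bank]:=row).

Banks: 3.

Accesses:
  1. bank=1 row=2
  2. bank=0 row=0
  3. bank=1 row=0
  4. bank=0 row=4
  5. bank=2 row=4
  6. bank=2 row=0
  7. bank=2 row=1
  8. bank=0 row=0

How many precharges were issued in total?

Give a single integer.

Acc 1: bank1 row2 -> MISS (open row2); precharges=0
Acc 2: bank0 row0 -> MISS (open row0); precharges=0
Acc 3: bank1 row0 -> MISS (open row0); precharges=1
Acc 4: bank0 row4 -> MISS (open row4); precharges=2
Acc 5: bank2 row4 -> MISS (open row4); precharges=2
Acc 6: bank2 row0 -> MISS (open row0); precharges=3
Acc 7: bank2 row1 -> MISS (open row1); precharges=4
Acc 8: bank0 row0 -> MISS (open row0); precharges=5

Answer: 5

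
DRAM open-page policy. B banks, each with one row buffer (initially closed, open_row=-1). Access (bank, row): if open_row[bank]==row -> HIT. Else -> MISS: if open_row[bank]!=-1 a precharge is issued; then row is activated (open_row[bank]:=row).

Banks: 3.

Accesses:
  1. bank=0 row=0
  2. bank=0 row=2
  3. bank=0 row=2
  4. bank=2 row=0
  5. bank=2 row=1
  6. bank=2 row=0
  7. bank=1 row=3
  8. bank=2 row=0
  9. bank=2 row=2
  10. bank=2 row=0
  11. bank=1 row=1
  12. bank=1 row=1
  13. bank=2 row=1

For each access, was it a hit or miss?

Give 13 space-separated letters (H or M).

Answer: M M H M M M M H M M M H M

Derivation:
Acc 1: bank0 row0 -> MISS (open row0); precharges=0
Acc 2: bank0 row2 -> MISS (open row2); precharges=1
Acc 3: bank0 row2 -> HIT
Acc 4: bank2 row0 -> MISS (open row0); precharges=1
Acc 5: bank2 row1 -> MISS (open row1); precharges=2
Acc 6: bank2 row0 -> MISS (open row0); precharges=3
Acc 7: bank1 row3 -> MISS (open row3); precharges=3
Acc 8: bank2 row0 -> HIT
Acc 9: bank2 row2 -> MISS (open row2); precharges=4
Acc 10: bank2 row0 -> MISS (open row0); precharges=5
Acc 11: bank1 row1 -> MISS (open row1); precharges=6
Acc 12: bank1 row1 -> HIT
Acc 13: bank2 row1 -> MISS (open row1); precharges=7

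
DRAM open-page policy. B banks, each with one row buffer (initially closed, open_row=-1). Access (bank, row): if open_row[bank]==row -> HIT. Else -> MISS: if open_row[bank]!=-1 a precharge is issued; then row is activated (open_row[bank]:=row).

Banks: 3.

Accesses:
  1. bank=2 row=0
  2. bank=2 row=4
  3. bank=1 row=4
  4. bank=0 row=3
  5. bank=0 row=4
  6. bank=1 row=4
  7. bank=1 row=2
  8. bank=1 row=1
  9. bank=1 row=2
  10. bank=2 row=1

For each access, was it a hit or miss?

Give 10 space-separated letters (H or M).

Acc 1: bank2 row0 -> MISS (open row0); precharges=0
Acc 2: bank2 row4 -> MISS (open row4); precharges=1
Acc 3: bank1 row4 -> MISS (open row4); precharges=1
Acc 4: bank0 row3 -> MISS (open row3); precharges=1
Acc 5: bank0 row4 -> MISS (open row4); precharges=2
Acc 6: bank1 row4 -> HIT
Acc 7: bank1 row2 -> MISS (open row2); precharges=3
Acc 8: bank1 row1 -> MISS (open row1); precharges=4
Acc 9: bank1 row2 -> MISS (open row2); precharges=5
Acc 10: bank2 row1 -> MISS (open row1); precharges=6

Answer: M M M M M H M M M M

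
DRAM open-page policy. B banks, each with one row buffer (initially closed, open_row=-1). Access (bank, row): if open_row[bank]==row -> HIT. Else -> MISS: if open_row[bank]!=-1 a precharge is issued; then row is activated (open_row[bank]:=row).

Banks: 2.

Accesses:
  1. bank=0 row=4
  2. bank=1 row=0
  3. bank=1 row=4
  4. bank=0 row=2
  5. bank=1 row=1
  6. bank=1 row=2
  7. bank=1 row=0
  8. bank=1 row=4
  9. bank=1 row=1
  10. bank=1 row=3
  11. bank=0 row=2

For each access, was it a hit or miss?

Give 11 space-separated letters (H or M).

Acc 1: bank0 row4 -> MISS (open row4); precharges=0
Acc 2: bank1 row0 -> MISS (open row0); precharges=0
Acc 3: bank1 row4 -> MISS (open row4); precharges=1
Acc 4: bank0 row2 -> MISS (open row2); precharges=2
Acc 5: bank1 row1 -> MISS (open row1); precharges=3
Acc 6: bank1 row2 -> MISS (open row2); precharges=4
Acc 7: bank1 row0 -> MISS (open row0); precharges=5
Acc 8: bank1 row4 -> MISS (open row4); precharges=6
Acc 9: bank1 row1 -> MISS (open row1); precharges=7
Acc 10: bank1 row3 -> MISS (open row3); precharges=8
Acc 11: bank0 row2 -> HIT

Answer: M M M M M M M M M M H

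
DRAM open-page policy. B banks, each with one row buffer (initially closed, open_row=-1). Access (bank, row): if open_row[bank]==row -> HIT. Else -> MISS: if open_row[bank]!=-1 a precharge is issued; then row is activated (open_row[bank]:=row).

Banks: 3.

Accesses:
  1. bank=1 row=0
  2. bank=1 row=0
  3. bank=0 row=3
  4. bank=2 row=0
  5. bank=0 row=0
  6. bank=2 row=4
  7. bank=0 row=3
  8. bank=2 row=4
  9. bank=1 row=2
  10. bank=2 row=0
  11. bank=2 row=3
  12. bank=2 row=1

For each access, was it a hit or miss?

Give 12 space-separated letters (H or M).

Acc 1: bank1 row0 -> MISS (open row0); precharges=0
Acc 2: bank1 row0 -> HIT
Acc 3: bank0 row3 -> MISS (open row3); precharges=0
Acc 4: bank2 row0 -> MISS (open row0); precharges=0
Acc 5: bank0 row0 -> MISS (open row0); precharges=1
Acc 6: bank2 row4 -> MISS (open row4); precharges=2
Acc 7: bank0 row3 -> MISS (open row3); precharges=3
Acc 8: bank2 row4 -> HIT
Acc 9: bank1 row2 -> MISS (open row2); precharges=4
Acc 10: bank2 row0 -> MISS (open row0); precharges=5
Acc 11: bank2 row3 -> MISS (open row3); precharges=6
Acc 12: bank2 row1 -> MISS (open row1); precharges=7

Answer: M H M M M M M H M M M M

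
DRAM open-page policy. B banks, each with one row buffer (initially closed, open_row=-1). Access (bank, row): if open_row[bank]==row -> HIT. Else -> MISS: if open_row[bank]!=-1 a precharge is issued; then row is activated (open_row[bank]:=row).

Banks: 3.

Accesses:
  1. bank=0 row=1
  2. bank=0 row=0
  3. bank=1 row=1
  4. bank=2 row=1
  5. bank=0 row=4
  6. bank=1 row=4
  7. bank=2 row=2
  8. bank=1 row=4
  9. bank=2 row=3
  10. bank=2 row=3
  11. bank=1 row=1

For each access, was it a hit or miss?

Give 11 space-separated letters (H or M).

Answer: M M M M M M M H M H M

Derivation:
Acc 1: bank0 row1 -> MISS (open row1); precharges=0
Acc 2: bank0 row0 -> MISS (open row0); precharges=1
Acc 3: bank1 row1 -> MISS (open row1); precharges=1
Acc 4: bank2 row1 -> MISS (open row1); precharges=1
Acc 5: bank0 row4 -> MISS (open row4); precharges=2
Acc 6: bank1 row4 -> MISS (open row4); precharges=3
Acc 7: bank2 row2 -> MISS (open row2); precharges=4
Acc 8: bank1 row4 -> HIT
Acc 9: bank2 row3 -> MISS (open row3); precharges=5
Acc 10: bank2 row3 -> HIT
Acc 11: bank1 row1 -> MISS (open row1); precharges=6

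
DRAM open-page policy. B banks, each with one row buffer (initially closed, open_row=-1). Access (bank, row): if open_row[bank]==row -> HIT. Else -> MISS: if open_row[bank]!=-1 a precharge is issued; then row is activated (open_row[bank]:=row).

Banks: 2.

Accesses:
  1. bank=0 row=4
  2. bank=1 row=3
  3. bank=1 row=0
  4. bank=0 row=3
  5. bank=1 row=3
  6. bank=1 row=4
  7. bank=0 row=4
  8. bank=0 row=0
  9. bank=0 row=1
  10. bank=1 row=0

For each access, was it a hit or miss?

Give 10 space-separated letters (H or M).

Acc 1: bank0 row4 -> MISS (open row4); precharges=0
Acc 2: bank1 row3 -> MISS (open row3); precharges=0
Acc 3: bank1 row0 -> MISS (open row0); precharges=1
Acc 4: bank0 row3 -> MISS (open row3); precharges=2
Acc 5: bank1 row3 -> MISS (open row3); precharges=3
Acc 6: bank1 row4 -> MISS (open row4); precharges=4
Acc 7: bank0 row4 -> MISS (open row4); precharges=5
Acc 8: bank0 row0 -> MISS (open row0); precharges=6
Acc 9: bank0 row1 -> MISS (open row1); precharges=7
Acc 10: bank1 row0 -> MISS (open row0); precharges=8

Answer: M M M M M M M M M M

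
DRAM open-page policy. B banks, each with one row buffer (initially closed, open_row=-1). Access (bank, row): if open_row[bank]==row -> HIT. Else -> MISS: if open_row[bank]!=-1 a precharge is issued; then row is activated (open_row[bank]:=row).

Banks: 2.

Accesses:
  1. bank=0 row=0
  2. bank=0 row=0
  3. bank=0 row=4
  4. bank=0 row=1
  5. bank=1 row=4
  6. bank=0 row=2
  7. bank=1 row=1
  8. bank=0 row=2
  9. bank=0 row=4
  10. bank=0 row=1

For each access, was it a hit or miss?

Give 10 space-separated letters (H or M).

Acc 1: bank0 row0 -> MISS (open row0); precharges=0
Acc 2: bank0 row0 -> HIT
Acc 3: bank0 row4 -> MISS (open row4); precharges=1
Acc 4: bank0 row1 -> MISS (open row1); precharges=2
Acc 5: bank1 row4 -> MISS (open row4); precharges=2
Acc 6: bank0 row2 -> MISS (open row2); precharges=3
Acc 7: bank1 row1 -> MISS (open row1); precharges=4
Acc 8: bank0 row2 -> HIT
Acc 9: bank0 row4 -> MISS (open row4); precharges=5
Acc 10: bank0 row1 -> MISS (open row1); precharges=6

Answer: M H M M M M M H M M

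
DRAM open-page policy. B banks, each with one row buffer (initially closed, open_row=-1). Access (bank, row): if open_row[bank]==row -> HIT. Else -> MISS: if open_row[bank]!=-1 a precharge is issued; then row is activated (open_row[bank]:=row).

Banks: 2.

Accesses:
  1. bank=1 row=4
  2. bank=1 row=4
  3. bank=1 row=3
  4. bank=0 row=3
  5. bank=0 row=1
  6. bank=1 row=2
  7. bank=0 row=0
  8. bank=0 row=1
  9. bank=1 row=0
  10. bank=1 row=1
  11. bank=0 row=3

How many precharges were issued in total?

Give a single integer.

Acc 1: bank1 row4 -> MISS (open row4); precharges=0
Acc 2: bank1 row4 -> HIT
Acc 3: bank1 row3 -> MISS (open row3); precharges=1
Acc 4: bank0 row3 -> MISS (open row3); precharges=1
Acc 5: bank0 row1 -> MISS (open row1); precharges=2
Acc 6: bank1 row2 -> MISS (open row2); precharges=3
Acc 7: bank0 row0 -> MISS (open row0); precharges=4
Acc 8: bank0 row1 -> MISS (open row1); precharges=5
Acc 9: bank1 row0 -> MISS (open row0); precharges=6
Acc 10: bank1 row1 -> MISS (open row1); precharges=7
Acc 11: bank0 row3 -> MISS (open row3); precharges=8

Answer: 8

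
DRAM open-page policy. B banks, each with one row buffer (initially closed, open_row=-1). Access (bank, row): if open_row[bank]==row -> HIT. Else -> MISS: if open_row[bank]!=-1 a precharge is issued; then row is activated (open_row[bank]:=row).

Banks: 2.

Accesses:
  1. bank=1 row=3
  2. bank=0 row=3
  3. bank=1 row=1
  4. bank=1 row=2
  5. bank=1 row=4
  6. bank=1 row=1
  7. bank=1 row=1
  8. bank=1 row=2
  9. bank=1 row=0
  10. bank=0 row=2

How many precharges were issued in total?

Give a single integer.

Answer: 7

Derivation:
Acc 1: bank1 row3 -> MISS (open row3); precharges=0
Acc 2: bank0 row3 -> MISS (open row3); precharges=0
Acc 3: bank1 row1 -> MISS (open row1); precharges=1
Acc 4: bank1 row2 -> MISS (open row2); precharges=2
Acc 5: bank1 row4 -> MISS (open row4); precharges=3
Acc 6: bank1 row1 -> MISS (open row1); precharges=4
Acc 7: bank1 row1 -> HIT
Acc 8: bank1 row2 -> MISS (open row2); precharges=5
Acc 9: bank1 row0 -> MISS (open row0); precharges=6
Acc 10: bank0 row2 -> MISS (open row2); precharges=7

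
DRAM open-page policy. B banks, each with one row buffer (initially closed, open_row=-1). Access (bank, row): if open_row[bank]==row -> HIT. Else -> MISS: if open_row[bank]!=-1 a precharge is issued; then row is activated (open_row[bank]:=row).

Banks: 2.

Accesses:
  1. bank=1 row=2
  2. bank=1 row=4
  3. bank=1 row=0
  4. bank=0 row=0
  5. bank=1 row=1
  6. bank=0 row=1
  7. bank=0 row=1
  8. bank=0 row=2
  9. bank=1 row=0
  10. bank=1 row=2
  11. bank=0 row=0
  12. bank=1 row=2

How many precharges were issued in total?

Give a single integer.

Acc 1: bank1 row2 -> MISS (open row2); precharges=0
Acc 2: bank1 row4 -> MISS (open row4); precharges=1
Acc 3: bank1 row0 -> MISS (open row0); precharges=2
Acc 4: bank0 row0 -> MISS (open row0); precharges=2
Acc 5: bank1 row1 -> MISS (open row1); precharges=3
Acc 6: bank0 row1 -> MISS (open row1); precharges=4
Acc 7: bank0 row1 -> HIT
Acc 8: bank0 row2 -> MISS (open row2); precharges=5
Acc 9: bank1 row0 -> MISS (open row0); precharges=6
Acc 10: bank1 row2 -> MISS (open row2); precharges=7
Acc 11: bank0 row0 -> MISS (open row0); precharges=8
Acc 12: bank1 row2 -> HIT

Answer: 8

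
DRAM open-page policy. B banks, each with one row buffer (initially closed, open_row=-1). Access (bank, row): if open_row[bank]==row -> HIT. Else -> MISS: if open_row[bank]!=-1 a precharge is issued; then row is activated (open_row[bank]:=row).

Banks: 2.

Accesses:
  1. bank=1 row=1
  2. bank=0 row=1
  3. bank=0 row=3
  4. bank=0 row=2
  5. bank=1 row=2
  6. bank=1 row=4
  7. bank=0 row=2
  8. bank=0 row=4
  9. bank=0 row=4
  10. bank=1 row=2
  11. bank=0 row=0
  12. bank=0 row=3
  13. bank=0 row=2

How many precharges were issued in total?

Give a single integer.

Acc 1: bank1 row1 -> MISS (open row1); precharges=0
Acc 2: bank0 row1 -> MISS (open row1); precharges=0
Acc 3: bank0 row3 -> MISS (open row3); precharges=1
Acc 4: bank0 row2 -> MISS (open row2); precharges=2
Acc 5: bank1 row2 -> MISS (open row2); precharges=3
Acc 6: bank1 row4 -> MISS (open row4); precharges=4
Acc 7: bank0 row2 -> HIT
Acc 8: bank0 row4 -> MISS (open row4); precharges=5
Acc 9: bank0 row4 -> HIT
Acc 10: bank1 row2 -> MISS (open row2); precharges=6
Acc 11: bank0 row0 -> MISS (open row0); precharges=7
Acc 12: bank0 row3 -> MISS (open row3); precharges=8
Acc 13: bank0 row2 -> MISS (open row2); precharges=9

Answer: 9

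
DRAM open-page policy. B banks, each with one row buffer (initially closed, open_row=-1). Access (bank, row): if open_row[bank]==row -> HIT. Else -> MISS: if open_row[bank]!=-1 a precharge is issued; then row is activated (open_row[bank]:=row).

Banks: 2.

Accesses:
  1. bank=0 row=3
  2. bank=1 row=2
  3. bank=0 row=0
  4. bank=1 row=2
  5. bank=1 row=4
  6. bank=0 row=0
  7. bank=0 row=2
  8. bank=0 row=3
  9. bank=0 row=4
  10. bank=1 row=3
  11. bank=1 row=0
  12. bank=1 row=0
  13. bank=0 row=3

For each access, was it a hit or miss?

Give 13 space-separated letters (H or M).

Answer: M M M H M H M M M M M H M

Derivation:
Acc 1: bank0 row3 -> MISS (open row3); precharges=0
Acc 2: bank1 row2 -> MISS (open row2); precharges=0
Acc 3: bank0 row0 -> MISS (open row0); precharges=1
Acc 4: bank1 row2 -> HIT
Acc 5: bank1 row4 -> MISS (open row4); precharges=2
Acc 6: bank0 row0 -> HIT
Acc 7: bank0 row2 -> MISS (open row2); precharges=3
Acc 8: bank0 row3 -> MISS (open row3); precharges=4
Acc 9: bank0 row4 -> MISS (open row4); precharges=5
Acc 10: bank1 row3 -> MISS (open row3); precharges=6
Acc 11: bank1 row0 -> MISS (open row0); precharges=7
Acc 12: bank1 row0 -> HIT
Acc 13: bank0 row3 -> MISS (open row3); precharges=8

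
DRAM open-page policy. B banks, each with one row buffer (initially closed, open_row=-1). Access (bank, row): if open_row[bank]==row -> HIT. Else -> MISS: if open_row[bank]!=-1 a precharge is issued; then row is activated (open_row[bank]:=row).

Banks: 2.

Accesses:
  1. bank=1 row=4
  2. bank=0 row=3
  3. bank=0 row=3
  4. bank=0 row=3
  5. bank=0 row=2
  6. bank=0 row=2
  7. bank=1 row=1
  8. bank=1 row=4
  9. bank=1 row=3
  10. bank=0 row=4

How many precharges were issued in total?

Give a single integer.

Answer: 5

Derivation:
Acc 1: bank1 row4 -> MISS (open row4); precharges=0
Acc 2: bank0 row3 -> MISS (open row3); precharges=0
Acc 3: bank0 row3 -> HIT
Acc 4: bank0 row3 -> HIT
Acc 5: bank0 row2 -> MISS (open row2); precharges=1
Acc 6: bank0 row2 -> HIT
Acc 7: bank1 row1 -> MISS (open row1); precharges=2
Acc 8: bank1 row4 -> MISS (open row4); precharges=3
Acc 9: bank1 row3 -> MISS (open row3); precharges=4
Acc 10: bank0 row4 -> MISS (open row4); precharges=5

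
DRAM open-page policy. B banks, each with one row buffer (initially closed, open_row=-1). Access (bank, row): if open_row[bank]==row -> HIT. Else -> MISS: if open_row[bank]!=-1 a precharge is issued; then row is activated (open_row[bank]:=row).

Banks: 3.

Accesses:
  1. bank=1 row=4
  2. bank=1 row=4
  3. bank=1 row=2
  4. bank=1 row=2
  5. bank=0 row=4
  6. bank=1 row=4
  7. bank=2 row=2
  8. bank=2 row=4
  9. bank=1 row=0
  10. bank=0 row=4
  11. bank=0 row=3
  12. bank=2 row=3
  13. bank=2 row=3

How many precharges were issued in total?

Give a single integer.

Answer: 6

Derivation:
Acc 1: bank1 row4 -> MISS (open row4); precharges=0
Acc 2: bank1 row4 -> HIT
Acc 3: bank1 row2 -> MISS (open row2); precharges=1
Acc 4: bank1 row2 -> HIT
Acc 5: bank0 row4 -> MISS (open row4); precharges=1
Acc 6: bank1 row4 -> MISS (open row4); precharges=2
Acc 7: bank2 row2 -> MISS (open row2); precharges=2
Acc 8: bank2 row4 -> MISS (open row4); precharges=3
Acc 9: bank1 row0 -> MISS (open row0); precharges=4
Acc 10: bank0 row4 -> HIT
Acc 11: bank0 row3 -> MISS (open row3); precharges=5
Acc 12: bank2 row3 -> MISS (open row3); precharges=6
Acc 13: bank2 row3 -> HIT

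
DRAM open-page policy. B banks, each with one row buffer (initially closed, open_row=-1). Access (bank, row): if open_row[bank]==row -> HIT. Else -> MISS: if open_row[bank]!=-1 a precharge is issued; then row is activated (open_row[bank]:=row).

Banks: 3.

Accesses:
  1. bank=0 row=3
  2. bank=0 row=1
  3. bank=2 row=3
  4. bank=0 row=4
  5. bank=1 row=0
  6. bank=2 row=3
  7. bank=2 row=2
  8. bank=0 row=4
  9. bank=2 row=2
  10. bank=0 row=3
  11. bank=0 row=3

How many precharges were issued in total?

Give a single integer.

Acc 1: bank0 row3 -> MISS (open row3); precharges=0
Acc 2: bank0 row1 -> MISS (open row1); precharges=1
Acc 3: bank2 row3 -> MISS (open row3); precharges=1
Acc 4: bank0 row4 -> MISS (open row4); precharges=2
Acc 5: bank1 row0 -> MISS (open row0); precharges=2
Acc 6: bank2 row3 -> HIT
Acc 7: bank2 row2 -> MISS (open row2); precharges=3
Acc 8: bank0 row4 -> HIT
Acc 9: bank2 row2 -> HIT
Acc 10: bank0 row3 -> MISS (open row3); precharges=4
Acc 11: bank0 row3 -> HIT

Answer: 4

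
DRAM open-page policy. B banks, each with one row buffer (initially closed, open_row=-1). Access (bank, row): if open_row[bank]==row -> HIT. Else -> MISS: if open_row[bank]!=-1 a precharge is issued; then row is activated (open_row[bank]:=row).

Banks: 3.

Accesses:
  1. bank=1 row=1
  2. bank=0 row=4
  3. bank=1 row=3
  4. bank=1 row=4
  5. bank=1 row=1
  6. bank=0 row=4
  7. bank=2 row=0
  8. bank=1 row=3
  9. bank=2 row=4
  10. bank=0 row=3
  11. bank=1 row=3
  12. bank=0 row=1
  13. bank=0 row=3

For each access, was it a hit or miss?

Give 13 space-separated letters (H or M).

Acc 1: bank1 row1 -> MISS (open row1); precharges=0
Acc 2: bank0 row4 -> MISS (open row4); precharges=0
Acc 3: bank1 row3 -> MISS (open row3); precharges=1
Acc 4: bank1 row4 -> MISS (open row4); precharges=2
Acc 5: bank1 row1 -> MISS (open row1); precharges=3
Acc 6: bank0 row4 -> HIT
Acc 7: bank2 row0 -> MISS (open row0); precharges=3
Acc 8: bank1 row3 -> MISS (open row3); precharges=4
Acc 9: bank2 row4 -> MISS (open row4); precharges=5
Acc 10: bank0 row3 -> MISS (open row3); precharges=6
Acc 11: bank1 row3 -> HIT
Acc 12: bank0 row1 -> MISS (open row1); precharges=7
Acc 13: bank0 row3 -> MISS (open row3); precharges=8

Answer: M M M M M H M M M M H M M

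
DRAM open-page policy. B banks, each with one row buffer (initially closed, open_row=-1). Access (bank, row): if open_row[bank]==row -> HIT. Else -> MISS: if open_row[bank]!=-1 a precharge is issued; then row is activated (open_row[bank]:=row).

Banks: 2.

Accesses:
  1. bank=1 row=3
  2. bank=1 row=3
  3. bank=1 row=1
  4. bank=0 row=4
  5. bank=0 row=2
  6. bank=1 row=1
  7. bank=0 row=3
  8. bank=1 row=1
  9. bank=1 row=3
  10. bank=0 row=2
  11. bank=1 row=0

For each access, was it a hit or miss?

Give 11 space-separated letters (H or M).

Answer: M H M M M H M H M M M

Derivation:
Acc 1: bank1 row3 -> MISS (open row3); precharges=0
Acc 2: bank1 row3 -> HIT
Acc 3: bank1 row1 -> MISS (open row1); precharges=1
Acc 4: bank0 row4 -> MISS (open row4); precharges=1
Acc 5: bank0 row2 -> MISS (open row2); precharges=2
Acc 6: bank1 row1 -> HIT
Acc 7: bank0 row3 -> MISS (open row3); precharges=3
Acc 8: bank1 row1 -> HIT
Acc 9: bank1 row3 -> MISS (open row3); precharges=4
Acc 10: bank0 row2 -> MISS (open row2); precharges=5
Acc 11: bank1 row0 -> MISS (open row0); precharges=6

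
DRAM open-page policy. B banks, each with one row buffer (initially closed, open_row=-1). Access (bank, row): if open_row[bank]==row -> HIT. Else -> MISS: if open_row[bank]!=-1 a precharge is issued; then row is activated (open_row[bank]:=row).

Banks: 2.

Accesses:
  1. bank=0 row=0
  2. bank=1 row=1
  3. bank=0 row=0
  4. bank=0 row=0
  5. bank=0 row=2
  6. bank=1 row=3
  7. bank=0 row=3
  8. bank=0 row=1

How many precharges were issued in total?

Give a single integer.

Answer: 4

Derivation:
Acc 1: bank0 row0 -> MISS (open row0); precharges=0
Acc 2: bank1 row1 -> MISS (open row1); precharges=0
Acc 3: bank0 row0 -> HIT
Acc 4: bank0 row0 -> HIT
Acc 5: bank0 row2 -> MISS (open row2); precharges=1
Acc 6: bank1 row3 -> MISS (open row3); precharges=2
Acc 7: bank0 row3 -> MISS (open row3); precharges=3
Acc 8: bank0 row1 -> MISS (open row1); precharges=4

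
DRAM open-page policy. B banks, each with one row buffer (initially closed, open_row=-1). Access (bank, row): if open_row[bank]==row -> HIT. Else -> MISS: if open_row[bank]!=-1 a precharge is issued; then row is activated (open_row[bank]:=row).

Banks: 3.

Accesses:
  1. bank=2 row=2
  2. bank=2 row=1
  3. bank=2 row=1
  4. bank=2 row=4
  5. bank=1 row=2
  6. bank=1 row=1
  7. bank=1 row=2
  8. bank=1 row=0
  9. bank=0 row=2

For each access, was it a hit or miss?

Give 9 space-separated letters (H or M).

Acc 1: bank2 row2 -> MISS (open row2); precharges=0
Acc 2: bank2 row1 -> MISS (open row1); precharges=1
Acc 3: bank2 row1 -> HIT
Acc 4: bank2 row4 -> MISS (open row4); precharges=2
Acc 5: bank1 row2 -> MISS (open row2); precharges=2
Acc 6: bank1 row1 -> MISS (open row1); precharges=3
Acc 7: bank1 row2 -> MISS (open row2); precharges=4
Acc 8: bank1 row0 -> MISS (open row0); precharges=5
Acc 9: bank0 row2 -> MISS (open row2); precharges=5

Answer: M M H M M M M M M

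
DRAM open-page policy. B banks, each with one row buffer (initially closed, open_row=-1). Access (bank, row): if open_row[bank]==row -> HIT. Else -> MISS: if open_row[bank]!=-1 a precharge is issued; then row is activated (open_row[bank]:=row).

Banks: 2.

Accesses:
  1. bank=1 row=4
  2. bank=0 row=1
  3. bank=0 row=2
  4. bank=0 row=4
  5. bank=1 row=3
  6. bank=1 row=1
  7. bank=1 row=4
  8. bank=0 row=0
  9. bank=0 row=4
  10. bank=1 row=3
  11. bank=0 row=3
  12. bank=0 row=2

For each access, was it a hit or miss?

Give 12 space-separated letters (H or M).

Acc 1: bank1 row4 -> MISS (open row4); precharges=0
Acc 2: bank0 row1 -> MISS (open row1); precharges=0
Acc 3: bank0 row2 -> MISS (open row2); precharges=1
Acc 4: bank0 row4 -> MISS (open row4); precharges=2
Acc 5: bank1 row3 -> MISS (open row3); precharges=3
Acc 6: bank1 row1 -> MISS (open row1); precharges=4
Acc 7: bank1 row4 -> MISS (open row4); precharges=5
Acc 8: bank0 row0 -> MISS (open row0); precharges=6
Acc 9: bank0 row4 -> MISS (open row4); precharges=7
Acc 10: bank1 row3 -> MISS (open row3); precharges=8
Acc 11: bank0 row3 -> MISS (open row3); precharges=9
Acc 12: bank0 row2 -> MISS (open row2); precharges=10

Answer: M M M M M M M M M M M M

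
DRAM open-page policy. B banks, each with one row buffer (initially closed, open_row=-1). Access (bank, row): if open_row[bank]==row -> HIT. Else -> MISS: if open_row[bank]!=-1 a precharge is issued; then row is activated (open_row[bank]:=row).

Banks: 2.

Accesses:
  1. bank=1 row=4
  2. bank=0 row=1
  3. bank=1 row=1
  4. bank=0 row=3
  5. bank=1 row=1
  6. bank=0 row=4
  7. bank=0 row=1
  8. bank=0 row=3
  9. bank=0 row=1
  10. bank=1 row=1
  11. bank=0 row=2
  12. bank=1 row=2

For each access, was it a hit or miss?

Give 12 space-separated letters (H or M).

Answer: M M M M H M M M M H M M

Derivation:
Acc 1: bank1 row4 -> MISS (open row4); precharges=0
Acc 2: bank0 row1 -> MISS (open row1); precharges=0
Acc 3: bank1 row1 -> MISS (open row1); precharges=1
Acc 4: bank0 row3 -> MISS (open row3); precharges=2
Acc 5: bank1 row1 -> HIT
Acc 6: bank0 row4 -> MISS (open row4); precharges=3
Acc 7: bank0 row1 -> MISS (open row1); precharges=4
Acc 8: bank0 row3 -> MISS (open row3); precharges=5
Acc 9: bank0 row1 -> MISS (open row1); precharges=6
Acc 10: bank1 row1 -> HIT
Acc 11: bank0 row2 -> MISS (open row2); precharges=7
Acc 12: bank1 row2 -> MISS (open row2); precharges=8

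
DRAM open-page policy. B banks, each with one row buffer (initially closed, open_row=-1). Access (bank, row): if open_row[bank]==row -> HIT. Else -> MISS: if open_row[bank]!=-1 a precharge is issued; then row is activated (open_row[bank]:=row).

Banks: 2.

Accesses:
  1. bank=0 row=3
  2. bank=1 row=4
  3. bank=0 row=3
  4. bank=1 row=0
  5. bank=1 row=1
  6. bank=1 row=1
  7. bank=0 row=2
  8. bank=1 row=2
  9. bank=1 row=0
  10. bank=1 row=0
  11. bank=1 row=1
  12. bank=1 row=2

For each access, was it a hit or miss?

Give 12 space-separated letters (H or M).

Answer: M M H M M H M M M H M M

Derivation:
Acc 1: bank0 row3 -> MISS (open row3); precharges=0
Acc 2: bank1 row4 -> MISS (open row4); precharges=0
Acc 3: bank0 row3 -> HIT
Acc 4: bank1 row0 -> MISS (open row0); precharges=1
Acc 5: bank1 row1 -> MISS (open row1); precharges=2
Acc 6: bank1 row1 -> HIT
Acc 7: bank0 row2 -> MISS (open row2); precharges=3
Acc 8: bank1 row2 -> MISS (open row2); precharges=4
Acc 9: bank1 row0 -> MISS (open row0); precharges=5
Acc 10: bank1 row0 -> HIT
Acc 11: bank1 row1 -> MISS (open row1); precharges=6
Acc 12: bank1 row2 -> MISS (open row2); precharges=7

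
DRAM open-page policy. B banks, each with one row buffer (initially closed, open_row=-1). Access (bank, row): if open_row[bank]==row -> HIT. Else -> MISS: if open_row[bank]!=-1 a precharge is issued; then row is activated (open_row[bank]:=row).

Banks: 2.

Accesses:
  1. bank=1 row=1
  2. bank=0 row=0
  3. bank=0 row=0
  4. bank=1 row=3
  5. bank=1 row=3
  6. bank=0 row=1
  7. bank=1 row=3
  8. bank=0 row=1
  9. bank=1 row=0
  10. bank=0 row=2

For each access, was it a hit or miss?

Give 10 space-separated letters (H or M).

Answer: M M H M H M H H M M

Derivation:
Acc 1: bank1 row1 -> MISS (open row1); precharges=0
Acc 2: bank0 row0 -> MISS (open row0); precharges=0
Acc 3: bank0 row0 -> HIT
Acc 4: bank1 row3 -> MISS (open row3); precharges=1
Acc 5: bank1 row3 -> HIT
Acc 6: bank0 row1 -> MISS (open row1); precharges=2
Acc 7: bank1 row3 -> HIT
Acc 8: bank0 row1 -> HIT
Acc 9: bank1 row0 -> MISS (open row0); precharges=3
Acc 10: bank0 row2 -> MISS (open row2); precharges=4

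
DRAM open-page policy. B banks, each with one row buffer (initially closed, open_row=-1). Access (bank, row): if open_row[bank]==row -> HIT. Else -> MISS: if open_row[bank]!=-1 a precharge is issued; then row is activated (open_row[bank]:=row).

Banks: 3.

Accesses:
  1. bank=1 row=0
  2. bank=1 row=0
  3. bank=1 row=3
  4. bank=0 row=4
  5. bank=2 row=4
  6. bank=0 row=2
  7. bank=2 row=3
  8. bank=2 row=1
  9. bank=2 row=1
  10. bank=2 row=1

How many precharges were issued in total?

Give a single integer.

Answer: 4

Derivation:
Acc 1: bank1 row0 -> MISS (open row0); precharges=0
Acc 2: bank1 row0 -> HIT
Acc 3: bank1 row3 -> MISS (open row3); precharges=1
Acc 4: bank0 row4 -> MISS (open row4); precharges=1
Acc 5: bank2 row4 -> MISS (open row4); precharges=1
Acc 6: bank0 row2 -> MISS (open row2); precharges=2
Acc 7: bank2 row3 -> MISS (open row3); precharges=3
Acc 8: bank2 row1 -> MISS (open row1); precharges=4
Acc 9: bank2 row1 -> HIT
Acc 10: bank2 row1 -> HIT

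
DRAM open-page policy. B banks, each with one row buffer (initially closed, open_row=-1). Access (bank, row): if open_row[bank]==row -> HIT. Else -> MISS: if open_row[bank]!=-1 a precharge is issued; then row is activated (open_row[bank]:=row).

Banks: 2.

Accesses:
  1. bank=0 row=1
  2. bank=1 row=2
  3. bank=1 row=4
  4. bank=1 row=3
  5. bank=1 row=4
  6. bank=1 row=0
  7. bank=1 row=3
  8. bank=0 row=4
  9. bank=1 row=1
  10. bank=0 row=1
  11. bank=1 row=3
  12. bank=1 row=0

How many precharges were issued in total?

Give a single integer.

Answer: 10

Derivation:
Acc 1: bank0 row1 -> MISS (open row1); precharges=0
Acc 2: bank1 row2 -> MISS (open row2); precharges=0
Acc 3: bank1 row4 -> MISS (open row4); precharges=1
Acc 4: bank1 row3 -> MISS (open row3); precharges=2
Acc 5: bank1 row4 -> MISS (open row4); precharges=3
Acc 6: bank1 row0 -> MISS (open row0); precharges=4
Acc 7: bank1 row3 -> MISS (open row3); precharges=5
Acc 8: bank0 row4 -> MISS (open row4); precharges=6
Acc 9: bank1 row1 -> MISS (open row1); precharges=7
Acc 10: bank0 row1 -> MISS (open row1); precharges=8
Acc 11: bank1 row3 -> MISS (open row3); precharges=9
Acc 12: bank1 row0 -> MISS (open row0); precharges=10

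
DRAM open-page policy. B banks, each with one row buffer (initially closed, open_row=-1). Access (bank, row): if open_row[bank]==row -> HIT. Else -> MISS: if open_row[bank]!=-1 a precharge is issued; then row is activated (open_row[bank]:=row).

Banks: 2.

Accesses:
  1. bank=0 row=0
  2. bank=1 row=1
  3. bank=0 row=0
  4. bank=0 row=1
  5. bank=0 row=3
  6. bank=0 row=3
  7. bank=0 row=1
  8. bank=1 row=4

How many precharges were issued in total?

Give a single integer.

Acc 1: bank0 row0 -> MISS (open row0); precharges=0
Acc 2: bank1 row1 -> MISS (open row1); precharges=0
Acc 3: bank0 row0 -> HIT
Acc 4: bank0 row1 -> MISS (open row1); precharges=1
Acc 5: bank0 row3 -> MISS (open row3); precharges=2
Acc 6: bank0 row3 -> HIT
Acc 7: bank0 row1 -> MISS (open row1); precharges=3
Acc 8: bank1 row4 -> MISS (open row4); precharges=4

Answer: 4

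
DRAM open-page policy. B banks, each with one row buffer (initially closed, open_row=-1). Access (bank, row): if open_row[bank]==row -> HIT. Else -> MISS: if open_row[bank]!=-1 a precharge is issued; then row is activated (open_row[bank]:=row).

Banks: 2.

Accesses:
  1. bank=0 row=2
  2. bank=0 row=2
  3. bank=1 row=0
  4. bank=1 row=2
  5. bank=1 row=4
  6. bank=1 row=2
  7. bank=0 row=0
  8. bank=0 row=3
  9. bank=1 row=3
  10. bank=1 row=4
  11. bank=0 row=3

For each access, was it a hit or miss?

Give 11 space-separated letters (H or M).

Answer: M H M M M M M M M M H

Derivation:
Acc 1: bank0 row2 -> MISS (open row2); precharges=0
Acc 2: bank0 row2 -> HIT
Acc 3: bank1 row0 -> MISS (open row0); precharges=0
Acc 4: bank1 row2 -> MISS (open row2); precharges=1
Acc 5: bank1 row4 -> MISS (open row4); precharges=2
Acc 6: bank1 row2 -> MISS (open row2); precharges=3
Acc 7: bank0 row0 -> MISS (open row0); precharges=4
Acc 8: bank0 row3 -> MISS (open row3); precharges=5
Acc 9: bank1 row3 -> MISS (open row3); precharges=6
Acc 10: bank1 row4 -> MISS (open row4); precharges=7
Acc 11: bank0 row3 -> HIT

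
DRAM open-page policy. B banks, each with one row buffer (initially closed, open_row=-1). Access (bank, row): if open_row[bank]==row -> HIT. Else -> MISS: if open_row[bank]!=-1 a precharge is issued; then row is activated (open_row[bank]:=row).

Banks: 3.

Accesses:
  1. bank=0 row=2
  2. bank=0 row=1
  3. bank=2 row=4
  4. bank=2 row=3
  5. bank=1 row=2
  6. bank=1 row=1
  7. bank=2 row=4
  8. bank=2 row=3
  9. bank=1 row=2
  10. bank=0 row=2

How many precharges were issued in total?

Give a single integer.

Acc 1: bank0 row2 -> MISS (open row2); precharges=0
Acc 2: bank0 row1 -> MISS (open row1); precharges=1
Acc 3: bank2 row4 -> MISS (open row4); precharges=1
Acc 4: bank2 row3 -> MISS (open row3); precharges=2
Acc 5: bank1 row2 -> MISS (open row2); precharges=2
Acc 6: bank1 row1 -> MISS (open row1); precharges=3
Acc 7: bank2 row4 -> MISS (open row4); precharges=4
Acc 8: bank2 row3 -> MISS (open row3); precharges=5
Acc 9: bank1 row2 -> MISS (open row2); precharges=6
Acc 10: bank0 row2 -> MISS (open row2); precharges=7

Answer: 7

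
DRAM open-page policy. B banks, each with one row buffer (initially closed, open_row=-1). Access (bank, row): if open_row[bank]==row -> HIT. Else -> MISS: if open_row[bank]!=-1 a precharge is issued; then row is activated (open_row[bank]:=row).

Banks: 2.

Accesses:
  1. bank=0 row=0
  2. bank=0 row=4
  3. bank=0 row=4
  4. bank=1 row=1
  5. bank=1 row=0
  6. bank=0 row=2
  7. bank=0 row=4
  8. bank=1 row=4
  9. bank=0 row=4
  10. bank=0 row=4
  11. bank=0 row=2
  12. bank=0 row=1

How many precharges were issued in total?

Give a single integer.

Acc 1: bank0 row0 -> MISS (open row0); precharges=0
Acc 2: bank0 row4 -> MISS (open row4); precharges=1
Acc 3: bank0 row4 -> HIT
Acc 4: bank1 row1 -> MISS (open row1); precharges=1
Acc 5: bank1 row0 -> MISS (open row0); precharges=2
Acc 6: bank0 row2 -> MISS (open row2); precharges=3
Acc 7: bank0 row4 -> MISS (open row4); precharges=4
Acc 8: bank1 row4 -> MISS (open row4); precharges=5
Acc 9: bank0 row4 -> HIT
Acc 10: bank0 row4 -> HIT
Acc 11: bank0 row2 -> MISS (open row2); precharges=6
Acc 12: bank0 row1 -> MISS (open row1); precharges=7

Answer: 7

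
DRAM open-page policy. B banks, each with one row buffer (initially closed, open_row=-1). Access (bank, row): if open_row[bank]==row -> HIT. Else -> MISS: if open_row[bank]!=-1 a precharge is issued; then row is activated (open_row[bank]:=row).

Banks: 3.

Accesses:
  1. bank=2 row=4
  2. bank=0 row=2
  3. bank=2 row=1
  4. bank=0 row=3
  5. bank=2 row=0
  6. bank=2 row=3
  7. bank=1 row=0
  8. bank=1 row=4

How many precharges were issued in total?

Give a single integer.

Answer: 5

Derivation:
Acc 1: bank2 row4 -> MISS (open row4); precharges=0
Acc 2: bank0 row2 -> MISS (open row2); precharges=0
Acc 3: bank2 row1 -> MISS (open row1); precharges=1
Acc 4: bank0 row3 -> MISS (open row3); precharges=2
Acc 5: bank2 row0 -> MISS (open row0); precharges=3
Acc 6: bank2 row3 -> MISS (open row3); precharges=4
Acc 7: bank1 row0 -> MISS (open row0); precharges=4
Acc 8: bank1 row4 -> MISS (open row4); precharges=5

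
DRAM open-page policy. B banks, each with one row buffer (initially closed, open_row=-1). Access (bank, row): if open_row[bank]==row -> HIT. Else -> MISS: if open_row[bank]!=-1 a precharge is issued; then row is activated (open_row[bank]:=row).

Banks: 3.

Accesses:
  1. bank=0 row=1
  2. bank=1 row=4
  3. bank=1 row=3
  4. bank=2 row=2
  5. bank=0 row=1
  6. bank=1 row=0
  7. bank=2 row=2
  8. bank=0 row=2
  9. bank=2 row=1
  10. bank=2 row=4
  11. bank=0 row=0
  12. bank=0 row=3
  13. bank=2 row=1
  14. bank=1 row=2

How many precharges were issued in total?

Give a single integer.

Answer: 9

Derivation:
Acc 1: bank0 row1 -> MISS (open row1); precharges=0
Acc 2: bank1 row4 -> MISS (open row4); precharges=0
Acc 3: bank1 row3 -> MISS (open row3); precharges=1
Acc 4: bank2 row2 -> MISS (open row2); precharges=1
Acc 5: bank0 row1 -> HIT
Acc 6: bank1 row0 -> MISS (open row0); precharges=2
Acc 7: bank2 row2 -> HIT
Acc 8: bank0 row2 -> MISS (open row2); precharges=3
Acc 9: bank2 row1 -> MISS (open row1); precharges=4
Acc 10: bank2 row4 -> MISS (open row4); precharges=5
Acc 11: bank0 row0 -> MISS (open row0); precharges=6
Acc 12: bank0 row3 -> MISS (open row3); precharges=7
Acc 13: bank2 row1 -> MISS (open row1); precharges=8
Acc 14: bank1 row2 -> MISS (open row2); precharges=9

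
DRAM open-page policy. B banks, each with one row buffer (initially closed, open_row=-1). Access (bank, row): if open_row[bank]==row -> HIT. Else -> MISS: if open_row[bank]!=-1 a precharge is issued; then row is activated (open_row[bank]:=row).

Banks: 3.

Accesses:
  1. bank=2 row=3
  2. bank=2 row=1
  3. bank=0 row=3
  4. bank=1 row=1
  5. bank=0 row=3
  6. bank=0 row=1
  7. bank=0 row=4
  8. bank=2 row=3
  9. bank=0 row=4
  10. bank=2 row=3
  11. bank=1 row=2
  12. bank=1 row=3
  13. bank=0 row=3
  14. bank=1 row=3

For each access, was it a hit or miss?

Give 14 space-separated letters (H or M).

Answer: M M M M H M M M H H M M M H

Derivation:
Acc 1: bank2 row3 -> MISS (open row3); precharges=0
Acc 2: bank2 row1 -> MISS (open row1); precharges=1
Acc 3: bank0 row3 -> MISS (open row3); precharges=1
Acc 4: bank1 row1 -> MISS (open row1); precharges=1
Acc 5: bank0 row3 -> HIT
Acc 6: bank0 row1 -> MISS (open row1); precharges=2
Acc 7: bank0 row4 -> MISS (open row4); precharges=3
Acc 8: bank2 row3 -> MISS (open row3); precharges=4
Acc 9: bank0 row4 -> HIT
Acc 10: bank2 row3 -> HIT
Acc 11: bank1 row2 -> MISS (open row2); precharges=5
Acc 12: bank1 row3 -> MISS (open row3); precharges=6
Acc 13: bank0 row3 -> MISS (open row3); precharges=7
Acc 14: bank1 row3 -> HIT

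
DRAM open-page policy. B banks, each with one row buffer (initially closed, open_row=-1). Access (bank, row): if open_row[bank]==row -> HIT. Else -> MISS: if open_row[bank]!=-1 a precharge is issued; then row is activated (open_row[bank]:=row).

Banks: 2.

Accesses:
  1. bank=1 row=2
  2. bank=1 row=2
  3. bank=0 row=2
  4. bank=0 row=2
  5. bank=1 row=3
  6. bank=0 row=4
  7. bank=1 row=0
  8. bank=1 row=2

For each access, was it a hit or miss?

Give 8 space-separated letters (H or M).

Answer: M H M H M M M M

Derivation:
Acc 1: bank1 row2 -> MISS (open row2); precharges=0
Acc 2: bank1 row2 -> HIT
Acc 3: bank0 row2 -> MISS (open row2); precharges=0
Acc 4: bank0 row2 -> HIT
Acc 5: bank1 row3 -> MISS (open row3); precharges=1
Acc 6: bank0 row4 -> MISS (open row4); precharges=2
Acc 7: bank1 row0 -> MISS (open row0); precharges=3
Acc 8: bank1 row2 -> MISS (open row2); precharges=4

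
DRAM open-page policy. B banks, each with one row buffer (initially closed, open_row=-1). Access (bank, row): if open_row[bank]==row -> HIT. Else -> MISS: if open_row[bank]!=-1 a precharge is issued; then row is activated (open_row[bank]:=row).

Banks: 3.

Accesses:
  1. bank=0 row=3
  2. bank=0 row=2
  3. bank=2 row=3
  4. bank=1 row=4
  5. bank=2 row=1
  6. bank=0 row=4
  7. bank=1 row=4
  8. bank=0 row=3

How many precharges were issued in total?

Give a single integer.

Answer: 4

Derivation:
Acc 1: bank0 row3 -> MISS (open row3); precharges=0
Acc 2: bank0 row2 -> MISS (open row2); precharges=1
Acc 3: bank2 row3 -> MISS (open row3); precharges=1
Acc 4: bank1 row4 -> MISS (open row4); precharges=1
Acc 5: bank2 row1 -> MISS (open row1); precharges=2
Acc 6: bank0 row4 -> MISS (open row4); precharges=3
Acc 7: bank1 row4 -> HIT
Acc 8: bank0 row3 -> MISS (open row3); precharges=4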